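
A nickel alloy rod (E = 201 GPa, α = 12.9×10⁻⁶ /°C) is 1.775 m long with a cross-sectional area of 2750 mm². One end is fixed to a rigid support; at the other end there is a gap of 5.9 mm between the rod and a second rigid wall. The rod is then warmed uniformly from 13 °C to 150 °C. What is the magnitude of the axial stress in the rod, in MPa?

σ ≈ 0 MPa

If the wall were absent the rod would grow by αΔT L = 12.9×10⁻⁶ × 137 × 1775 = 3.137 mm.
Since δ_free = 3.14 mm is less than the 5.9 mm gap, the rod never touches the wall. No axial force develops.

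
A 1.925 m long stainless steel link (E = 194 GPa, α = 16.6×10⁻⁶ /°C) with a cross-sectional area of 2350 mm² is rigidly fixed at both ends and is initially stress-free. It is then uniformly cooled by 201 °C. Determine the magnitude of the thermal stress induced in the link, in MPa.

Because both ends are immovable the net strain is zero, and the suppressed thermal strain is αΔT = 16.6×10⁻⁶ × 201 = 3336.6×10⁻⁶.
σ = EαΔT = 194×10³ × 16.6×10⁻⁶ × 201 = 647.3 MPa (tensile; the link is trying to contract).

σ ≈ 647 MPa (tensile)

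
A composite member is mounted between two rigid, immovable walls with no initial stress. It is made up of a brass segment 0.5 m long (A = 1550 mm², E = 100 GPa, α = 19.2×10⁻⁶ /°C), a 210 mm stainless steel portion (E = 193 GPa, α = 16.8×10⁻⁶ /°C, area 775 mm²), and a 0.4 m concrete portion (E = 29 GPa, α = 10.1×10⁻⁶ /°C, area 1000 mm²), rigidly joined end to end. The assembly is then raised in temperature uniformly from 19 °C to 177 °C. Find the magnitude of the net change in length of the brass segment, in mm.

Free thermal expansion of the whole bar: Σ αᵢΔT Lᵢ = 19.2×10⁻⁶×158×500 + 16.8×10⁻⁶×158×210 + 10.1×10⁻⁶×158×400 = 2.713 mm.
Since the ends are fixed, an axial force P builds up, equal in every segment, with P · Σ Lᵢ/(AᵢEᵢ) = δ_free.
The series flexibility is Σ Lᵢ/(AᵢEᵢ) = 500/(1550×100×10³) + 210/(775×193×10³) + 400/(1000×29×10³) = 1.842×10⁻⁵ mm/N.
P = 2.713 / 1.842×10⁻⁵ = 147200 N = 147.2 kN, compressive.
For the brass segment, free thermal change = 19.2×10⁻⁶×158×500 = 1.517 mm and elastic change from P = 147200×500/(1550×100×10³) = 0.475 mm; these oppose, so the net change is 1.04 mm (segment lengthens).

|ΔL| ≈ 1.04 mm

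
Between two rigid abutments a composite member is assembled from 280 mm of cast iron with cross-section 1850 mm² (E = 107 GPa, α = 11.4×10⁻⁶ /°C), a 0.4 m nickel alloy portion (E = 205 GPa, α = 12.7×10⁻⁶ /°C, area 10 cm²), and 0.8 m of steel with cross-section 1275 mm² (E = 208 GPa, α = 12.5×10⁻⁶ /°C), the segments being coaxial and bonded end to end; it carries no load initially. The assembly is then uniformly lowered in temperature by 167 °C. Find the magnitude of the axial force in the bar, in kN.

Free thermal contraction of the whole bar: Σ αᵢΔT Lᵢ = 11.4×10⁻⁶×167×280 + 12.7×10⁻⁶×167×400 + 12.5×10⁻⁶×167×800 = 3.051 mm.
Since the ends are fixed, an axial force P builds up, equal in every segment, with P · Σ Lᵢ/(AᵢEᵢ) = δ_free.
Σ Lᵢ/(AᵢEᵢ) = 280/(1850×107×10³) + 400/(1000×205×10³) + 800/(1275×208×10³) = 6.382×10⁻⁶ mm/N.
Hence P = δ_free / Σ(L/AE) = 3.051/6.382×10⁻⁶ = 478.1 kN (tensile).

P ≈ 478 kN (tensile)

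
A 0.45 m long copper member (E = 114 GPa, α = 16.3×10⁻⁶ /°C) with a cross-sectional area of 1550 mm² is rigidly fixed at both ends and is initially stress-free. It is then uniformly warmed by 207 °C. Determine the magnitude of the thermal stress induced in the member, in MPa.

σ ≈ 385 MPa (compressive)

The supports are rigid, so the total axial strain is zero. The restrained thermal strain is ε = αΔT = 16.3×10⁻⁶ × 207 = 3374.1×10⁻⁶.
σ = EαΔT = 114×10³ × 16.3×10⁻⁶ × 207 = 384.6 MPa (compressive; the member is trying to expand).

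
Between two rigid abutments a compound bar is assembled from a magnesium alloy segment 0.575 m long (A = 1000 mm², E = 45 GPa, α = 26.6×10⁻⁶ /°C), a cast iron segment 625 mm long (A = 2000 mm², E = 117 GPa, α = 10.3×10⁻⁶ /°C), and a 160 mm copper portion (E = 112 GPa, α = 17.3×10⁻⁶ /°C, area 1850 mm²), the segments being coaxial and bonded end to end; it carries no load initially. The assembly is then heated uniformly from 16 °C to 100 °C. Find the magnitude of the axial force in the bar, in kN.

Free thermal expansion of the whole bar: Σ αᵢΔT Lᵢ = 26.6×10⁻⁶×84×575 + 10.3×10⁻⁶×84×625 + 17.3×10⁻⁶×84×160 = 2.058 mm.
The walls prevent any net length change, so an axial force P (same in every segment) develops. Compatibility: P · Σ Lᵢ/(AᵢEᵢ) = δ_free.
The series flexibility is Σ Lᵢ/(AᵢEᵢ) = 575/(1000×45×10³) + 625/(2000×117×10³) + 160/(1850×112×10³) = 1.622×10⁻⁵ mm/N.
Hence P = δ_free / Σ(L/AE) = 2.058/1.622×10⁻⁵ = 126.9 kN (compressive).

P ≈ 127 kN (compressive)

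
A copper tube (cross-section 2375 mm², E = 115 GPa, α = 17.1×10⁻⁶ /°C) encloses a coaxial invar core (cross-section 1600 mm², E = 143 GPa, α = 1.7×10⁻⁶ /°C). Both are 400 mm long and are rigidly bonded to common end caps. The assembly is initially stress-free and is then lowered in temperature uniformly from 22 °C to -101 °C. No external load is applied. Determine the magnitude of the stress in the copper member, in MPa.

σ ≈ 99.3 MPa (tensile)

Both members must finish at the same length. With the larger α, the copper tends to over-contract; the plates restrain it, putting the copper in tension and the invar in compression. With no external load the two internal forces are equal and opposite, magnitude P.
Equating the net (thermal + elastic) strains gives |α₁ − α₂|·ΔT = P·[1/(A₁E₁) + 1/(A₂E₂)].
|α₁ − α₂|·ΔT = 15.4×10⁻⁶ × 123 = 0.001894.
1/(A₁E₁) + 1/(A₂E₂) = 1/(2375×115×10³) + 1/(1600×143×10³) = 8.032×10⁻⁹ N⁻¹.
So P = 0.001894 / 8.032×10⁻⁹ = 235.8 kN.
σ_{copper} = P/A₁ = 235800/2375 = 99.3 MPa, tensile.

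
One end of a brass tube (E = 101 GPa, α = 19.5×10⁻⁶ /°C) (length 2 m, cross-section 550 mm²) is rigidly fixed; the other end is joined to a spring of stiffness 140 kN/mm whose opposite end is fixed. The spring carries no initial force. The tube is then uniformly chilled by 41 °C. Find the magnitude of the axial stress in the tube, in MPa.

σ ≈ 67.4 MPa (tensile)

Free thermal contraction: δ_free = αΔT L = 19.5×10⁻⁶ × 41 × 2000 = 1.599 mm.
With a force P in the spring, the elastic change of the tube is PL/(AE) and that of the spring is P/k; compatibility requires their sum to equal δ_free.
P [ L/(AE) + 1/k ] = δ_free → P [ 2000/(550×101×10³) + 1/(140×10³) ] = 1.599.
P = 1.599 / 4.315×10⁻⁵ = 37060 N.
σ = P/A = 37060/550 = 67.38 MPa.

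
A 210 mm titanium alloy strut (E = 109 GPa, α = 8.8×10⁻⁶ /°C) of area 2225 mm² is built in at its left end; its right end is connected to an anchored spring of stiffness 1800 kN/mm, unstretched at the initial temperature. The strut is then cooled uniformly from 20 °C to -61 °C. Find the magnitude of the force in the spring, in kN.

If the spring were absent the strut would shorten by αΔT L = 8.8×10⁻⁶ × 81 × 210 = 0.1497 mm.
Let P be the tensile force in the spring. The strut extends elastically by PL/(AE) and the spring stretches by P/k; together these equal δ_free.
So P = δ_free / [L/(AE) + 1/k] = 0.1497 / [ 210/(2225×109×10³) + 1/(1800×10³) ].
P = 0.1497 / 1.421×10⁻⁶ = 105300 N.

P ≈ 105 kN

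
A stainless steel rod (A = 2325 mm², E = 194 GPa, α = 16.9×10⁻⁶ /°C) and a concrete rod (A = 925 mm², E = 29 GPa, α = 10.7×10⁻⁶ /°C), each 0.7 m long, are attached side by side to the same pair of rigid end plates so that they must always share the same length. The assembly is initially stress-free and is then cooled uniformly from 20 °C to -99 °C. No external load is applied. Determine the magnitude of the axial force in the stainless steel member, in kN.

The stainless steel has the larger α, so on cooling it would change length more than the concrete if both were free. The rigid plates force a common final length, so the stainless steel is put into tension and the concrete into compression, with equal and opposite forces P (no external load).
Compatibility of the two members (thermal + elastic change equal): (α₁ − α₂)ΔT = P·[1/(A₁E₁) + 1/(A₂E₂)].
|α₁ − α₂|·ΔT = 6.2×10⁻⁶ × 119 = 0.0007378.
1/(A₁E₁) + 1/(A₂E₂) = 1/(2325×194×10³) + 1/(925×29×10³) = 3.95×10⁻⁸ N⁻¹.
So P = 0.0007378 / 3.95×10⁻⁸ = 18.68 kN.

P ≈ 18.7 kN (tensile in the stainless steel)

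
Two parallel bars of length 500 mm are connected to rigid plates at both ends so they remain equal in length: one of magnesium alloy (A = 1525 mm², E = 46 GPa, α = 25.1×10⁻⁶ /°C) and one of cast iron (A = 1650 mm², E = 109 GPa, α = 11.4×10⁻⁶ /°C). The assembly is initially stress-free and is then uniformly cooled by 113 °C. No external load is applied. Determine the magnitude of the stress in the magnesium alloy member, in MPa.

Equilibrium of a rigid end plate with no external load gives equal and opposite internal forces ±P in the two members. Since α_{magnesium alloy} > α_{cast iron}, cooling drives the magnesium alloy into tension and the cast iron into compression.
Equating the net (thermal + elastic) strains gives |α₁ − α₂|·ΔT = P·[1/(A₁E₁) + 1/(A₂E₂)].
|α₁ − α₂|·ΔT = 13.7×10⁻⁶ × 113 = 0.001548.
1/(A₁E₁) + 1/(A₂E₂) = 1/(1525×46×10³) + 1/(1650×109×10³) = 1.982×10⁻⁸ N⁻¹.
P = 0.001548 / 1.982×10⁻⁸ = 78130 N = 78.13 kN.
σ_{magnesium alloy} = P/A₁ = 78130/1525 = 51.23 MPa, tensile.

σ ≈ 51.2 MPa (tensile)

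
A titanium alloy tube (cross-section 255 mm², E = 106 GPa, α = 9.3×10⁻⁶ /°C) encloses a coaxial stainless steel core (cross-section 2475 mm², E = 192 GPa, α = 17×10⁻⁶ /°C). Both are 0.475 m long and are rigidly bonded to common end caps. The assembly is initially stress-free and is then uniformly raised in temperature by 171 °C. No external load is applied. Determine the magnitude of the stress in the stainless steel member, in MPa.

σ ≈ 13.6 MPa (compressive)

The stainless steel has the larger α, so on heating it would change length more than the titanium alloy if both were free. The rigid plates force a common final length, so the stainless steel is put into compression and the titanium alloy into tension, with equal and opposite forces P (no external load).
Compatibility of the two members (thermal + elastic change equal): (α₁ − α₂)ΔT = P·[1/(A₁E₁) + 1/(A₂E₂)].
|α₁ − α₂|·ΔT = 7.7×10⁻⁶ × 171 = 0.001317.
1/(A₁E₁) + 1/(A₂E₂) = 1/(255×106×10³) + 1/(2475×192×10³) = 3.91×10⁻⁸ N⁻¹.
P = 0.001317 / 3.91×10⁻⁸ = 33670 N = 33.67 kN.
σ_{stainless steel} = P/A₂ = 33670/2475 = 13.61 MPa, compressive.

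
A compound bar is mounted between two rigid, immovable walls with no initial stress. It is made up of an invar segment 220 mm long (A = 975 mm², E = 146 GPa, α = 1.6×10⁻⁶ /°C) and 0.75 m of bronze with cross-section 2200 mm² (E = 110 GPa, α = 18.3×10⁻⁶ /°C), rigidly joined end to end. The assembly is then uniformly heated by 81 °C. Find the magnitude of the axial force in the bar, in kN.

Free thermal expansion of the whole bar: Σ αᵢΔT Lᵢ = 1.6×10⁻⁶×81×220 + 18.3×10⁻⁶×81×750 = 1.14 mm.
The rigid supports impose zero overall length change; the single axial force P common to all segments must satisfy P Σ Lᵢ/(AᵢEᵢ) = δ_free.
The series flexibility is Σ Lᵢ/(AᵢEᵢ) = 220/(975×146×10³) + 750/(2200×110×10³) = 4.645×10⁻⁶ mm/N.
P = 1.14 / 4.645×10⁻⁶ = 245500 N = 245.5 kN, compressive.

P ≈ 245 kN (compressive)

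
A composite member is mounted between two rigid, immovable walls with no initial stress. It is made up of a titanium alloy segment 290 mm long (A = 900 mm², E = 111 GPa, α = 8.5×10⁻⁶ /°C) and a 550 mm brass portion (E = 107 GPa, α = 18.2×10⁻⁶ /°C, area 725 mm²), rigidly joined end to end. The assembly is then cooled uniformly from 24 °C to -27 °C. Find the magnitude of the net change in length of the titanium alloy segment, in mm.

Free thermal contraction of the whole bar: Σ αᵢΔT Lᵢ = 8.5×10⁻⁶×51×290 + 18.2×10⁻⁶×51×550 = 0.6362 mm.
The rigid supports impose zero overall length change; the single axial force P common to all segments must satisfy P Σ Lᵢ/(AᵢEᵢ) = δ_free.
Σ Lᵢ/(AᵢEᵢ) = 290/(900×111×10³) + 550/(725×107×10³) = 9.993×10⁻⁶ mm/N.
Hence P = δ_free / Σ(L/AE) = 0.6362/9.993×10⁻⁶ = 63.67 kN (tensile).
For the titanium alloy segment, free thermal change = 8.5×10⁻⁶×51×290 = 0.1257 mm and elastic change from P = 63670×290/(900×111×10³) = 0.1848 mm; these oppose, so the net change is 0.0591 mm (segment lengthens).

|ΔL| ≈ 0.0591 mm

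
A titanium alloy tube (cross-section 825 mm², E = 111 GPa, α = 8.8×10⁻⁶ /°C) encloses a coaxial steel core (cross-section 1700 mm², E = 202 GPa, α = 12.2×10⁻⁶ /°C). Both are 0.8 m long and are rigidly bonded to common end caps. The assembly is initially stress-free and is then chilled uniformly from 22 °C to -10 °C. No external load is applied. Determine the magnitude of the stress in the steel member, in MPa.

Both members must finish at the same length. With the larger α, the steel tends to over-contract; the plates restrain it, putting the steel in tension and the titanium alloy in compression. With no external load the two internal forces are equal and opposite, magnitude P.
Equating the net (thermal + elastic) strains gives |α₁ − α₂|·ΔT = P·[1/(A₁E₁) + 1/(A₂E₂)].
|α₁ − α₂|·ΔT = 3.4×10⁻⁶ × 32 = 0.0001088.
1/(A₁E₁) + 1/(A₂E₂) = 1/(825×111×10³) + 1/(1700×202×10³) = 1.383×10⁻⁸ N⁻¹.
P = 0.0001088 / 1.383×10⁻⁸ = 7866 N = 7.866 kN.
σ_{steel} = P/A₂ = 7866/1700 = 4.627 MPa, tensile.

σ ≈ 4.63 MPa (tensile)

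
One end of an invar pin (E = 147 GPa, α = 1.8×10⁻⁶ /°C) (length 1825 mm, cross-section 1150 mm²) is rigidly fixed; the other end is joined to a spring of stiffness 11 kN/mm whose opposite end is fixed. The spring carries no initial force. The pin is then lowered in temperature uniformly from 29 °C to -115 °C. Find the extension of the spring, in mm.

Free thermal contraction: δ_free = αΔT L = 1.8×10⁻⁶ × 144 × 1825 = 0.473 mm.
Let P be the tensile force in the spring. The pin extends elastically by PL/(AE) and the spring stretches by P/k; together these equal δ_free.
So P = δ_free / [L/(AE) + 1/k] = 0.473 / [ 1825/(1150×147×10³) + 1/(11×10³) ].
P = 0.473 / 0.0001017 = 4651 N.
Spring extension = P/k = 4651/(11×10³) = 0.4228 mm.

δ ≈ 0.423 mm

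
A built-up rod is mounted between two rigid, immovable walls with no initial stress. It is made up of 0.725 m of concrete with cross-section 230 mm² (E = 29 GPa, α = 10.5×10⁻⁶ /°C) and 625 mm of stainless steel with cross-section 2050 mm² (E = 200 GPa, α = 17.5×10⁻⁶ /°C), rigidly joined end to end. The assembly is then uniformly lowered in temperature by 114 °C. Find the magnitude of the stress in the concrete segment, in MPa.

If the supports were absent, the total length change would be Σ αᵢΔT Lᵢ = 10.5×10⁻⁶×114×725 + 17.5×10⁻⁶×114×625 = 2.115 mm.
The walls prevent any net length change, so an axial force P (same in every segment) develops. Compatibility: P · Σ Lᵢ/(AᵢEᵢ) = δ_free.
The series flexibility is Σ Lᵢ/(AᵢEᵢ) = 725/(230×29×10³) + 625/(2050×200×10³) = 0.0001102 mm/N.
P = 2.115 / 0.0001102 = 19190 N = 19.19 kN, tensile.
σ_{concrete} = P / A = 19190 / 230 = 83.42 MPa.

σ ≈ 83.4 MPa (tensile)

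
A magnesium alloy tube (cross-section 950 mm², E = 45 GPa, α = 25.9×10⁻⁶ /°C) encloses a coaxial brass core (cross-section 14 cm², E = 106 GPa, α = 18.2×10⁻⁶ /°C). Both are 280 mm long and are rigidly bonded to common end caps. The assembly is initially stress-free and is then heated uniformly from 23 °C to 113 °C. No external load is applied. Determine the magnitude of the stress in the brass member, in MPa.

σ ≈ 16.4 MPa (tensile)

Equilibrium of a rigid end plate with no external load gives equal and opposite internal forces ±P in the two members. Since α_{magnesium alloy} > α_{brass}, heating drives the magnesium alloy into compression and the brass into tension.
Compatibility of the two members (thermal + elastic change equal): (α₁ − α₂)ΔT = P·[1/(A₁E₁) + 1/(A₂E₂)].
|α₁ − α₂|·ΔT = 7.7×10⁻⁶ × 90 = 0.000693.
1/(A₁E₁) + 1/(A₂E₂) = 1/(950×45×10³) + 1/(1400×106×10³) = 3.013×10⁻⁸ N⁻¹.
P = 0.000693 / 3.013×10⁻⁸ = 23000 N = 23 kN.
σ_{brass} = P/A₂ = 23000/1400 = 16.43 MPa, tensile.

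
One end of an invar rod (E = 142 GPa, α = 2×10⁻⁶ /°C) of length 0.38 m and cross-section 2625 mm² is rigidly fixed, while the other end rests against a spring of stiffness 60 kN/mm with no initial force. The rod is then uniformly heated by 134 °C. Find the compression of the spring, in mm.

δ ≈ 0.096 mm

The unrestrained thermal change is αΔT L = 2×10⁻⁶ × 134 × 380 = 0.1018 mm.
With a force P in the spring, the elastic change of the rod is PL/(AE) and that of the spring is P/k; compatibility requires their sum to equal δ_free.
So P = δ_free / [L/(AE) + 1/k] = 0.1018 / [ 380/(2625×142×10³) + 1/(60×10³) ].
P = 0.1018 / 1.769×10⁻⁵ = 5758 N.
Spring compression = P/k = 5758/(60×10³) = 0.09597 mm.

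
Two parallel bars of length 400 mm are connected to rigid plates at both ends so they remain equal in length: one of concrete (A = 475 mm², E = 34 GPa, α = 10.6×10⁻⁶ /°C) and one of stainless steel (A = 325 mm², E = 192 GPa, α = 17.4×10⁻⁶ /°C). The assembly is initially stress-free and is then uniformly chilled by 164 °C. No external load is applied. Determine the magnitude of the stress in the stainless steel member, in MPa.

σ ≈ 44 MPa (tensile)

The stainless steel has the larger α, so on cooling it would change length more than the concrete if both were free. The rigid plates force a common final length, so the stainless steel is put into tension and the concrete into compression, with equal and opposite forces P (no external load).
Equating the net (thermal + elastic) strains gives |α₁ − α₂|·ΔT = P·[1/(A₁E₁) + 1/(A₂E₂)].
|α₁ − α₂|·ΔT = 6.8×10⁻⁶ × 164 = 0.001115.
1/(A₁E₁) + 1/(A₂E₂) = 1/(475×34×10³) + 1/(325×192×10³) = 7.795×10⁻⁸ N⁻¹.
P = 0.001115 / 7.795×10⁻⁸ = 14310 N = 14.31 kN.
σ_{stainless steel} = P/A₂ = 14310/325 = 44.02 MPa, tensile.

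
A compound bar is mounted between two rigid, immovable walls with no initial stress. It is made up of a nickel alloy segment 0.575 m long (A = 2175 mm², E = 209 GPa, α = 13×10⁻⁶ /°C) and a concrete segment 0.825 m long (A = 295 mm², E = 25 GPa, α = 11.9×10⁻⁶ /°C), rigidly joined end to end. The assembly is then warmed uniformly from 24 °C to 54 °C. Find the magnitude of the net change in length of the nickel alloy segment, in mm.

With the walls removed the bar would change length by δ_free = Σ αᵢΔT Lᵢ = 13×10⁻⁶×30×575 + 11.9×10⁻⁶×30×825 = 0.5188 mm.
Since the ends are fixed, an axial force P builds up, equal in every segment, with P · Σ Lᵢ/(AᵢEᵢ) = δ_free.
Σ Lᵢ/(AᵢEᵢ) = 575/(2175×209×10³) + 825/(295×25×10³) = 0.0001131 mm/N.
Hence P = δ_free / Σ(L/AE) = 0.5188/0.0001131 = 4.586 kN (compressive).
For the nickel alloy segment, free thermal change = 13×10⁻⁶×30×575 = 0.2243 mm and elastic change from P = 4586×575/(2175×209×10³) = 0.005801 mm; these oppose, so the net change is 0.218 mm (segment lengthens).

|ΔL| ≈ 0.218 mm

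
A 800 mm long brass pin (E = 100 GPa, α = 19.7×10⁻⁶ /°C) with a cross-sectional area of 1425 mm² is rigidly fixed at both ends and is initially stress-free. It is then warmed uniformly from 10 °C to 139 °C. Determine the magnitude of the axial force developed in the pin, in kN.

The ends cannot move, so σ = EαΔT = 100×10³ × 19.7×10⁻⁶ × 129 = 254.1 MPa.
P = AEαΔT = 1425 × 100×10³ × 19.7×10⁻⁶ × 129 = 362.1 kN (compressive).

P ≈ 362 kN (compressive)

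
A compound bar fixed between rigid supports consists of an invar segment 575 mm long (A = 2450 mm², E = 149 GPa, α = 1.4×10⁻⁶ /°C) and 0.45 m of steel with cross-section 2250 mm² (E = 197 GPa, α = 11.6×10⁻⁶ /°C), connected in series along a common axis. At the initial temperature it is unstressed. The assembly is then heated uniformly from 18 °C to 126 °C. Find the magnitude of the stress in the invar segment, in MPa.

If the supports were absent, the total length change would be Σ αᵢΔT Lᵢ = 1.4×10⁻⁶×108×575 + 11.6×10⁻⁶×108×450 = 0.6507 mm.
The rigid supports impose zero overall length change; the single axial force P common to all segments must satisfy P Σ Lᵢ/(AᵢEᵢ) = δ_free.
The series flexibility is Σ Lᵢ/(AᵢEᵢ) = 575/(2450×149×10³) + 450/(2250×197×10³) = 2.59×10⁻⁶ mm/N.
P = 0.6507 / 2.59×10⁻⁶ = 251200 N = 251.2 kN, compressive.
σ_{invar} = P / A = 251200 / 2450 = 102.5 MPa.

σ ≈ 103 MPa (compressive)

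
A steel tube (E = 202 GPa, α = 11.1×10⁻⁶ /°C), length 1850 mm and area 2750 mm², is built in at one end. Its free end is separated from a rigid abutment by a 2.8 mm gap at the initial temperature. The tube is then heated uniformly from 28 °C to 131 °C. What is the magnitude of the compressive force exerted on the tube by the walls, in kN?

P ≈ 0 kN

Free thermal elongation = αΔT L = 11.1×10⁻⁶ × 103 × 1850 = 2.115 mm.
This is smaller than the 2.8 mm clearance, so the tube expands freely without reaching the stop — the stress is zero.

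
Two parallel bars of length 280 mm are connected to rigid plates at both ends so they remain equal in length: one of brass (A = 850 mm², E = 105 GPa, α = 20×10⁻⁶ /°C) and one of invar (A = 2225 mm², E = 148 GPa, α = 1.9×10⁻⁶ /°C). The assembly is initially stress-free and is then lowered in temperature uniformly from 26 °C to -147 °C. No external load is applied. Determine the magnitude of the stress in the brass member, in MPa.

σ ≈ 259 MPa (tensile)

Both members must finish at the same length. With the larger α, the brass tends to over-contract; the plates restrain it, putting the brass in tension and the invar in compression. With no external load the two internal forces are equal and opposite, magnitude P.
Equating the net (thermal + elastic) strains gives |α₁ − α₂|·ΔT = P·[1/(A₁E₁) + 1/(A₂E₂)].
|α₁ − α₂|·ΔT = 18.1×10⁻⁶ × 173 = 0.003131.
1/(A₁E₁) + 1/(A₂E₂) = 1/(850×105×10³) + 1/(2225×148×10³) = 1.424×10⁻⁸ N⁻¹.
So P = 0.003131 / 1.424×10⁻⁸ = 219.9 kN.
σ_{brass} = P/A₁ = 219900/850 = 258.7 MPa, tensile.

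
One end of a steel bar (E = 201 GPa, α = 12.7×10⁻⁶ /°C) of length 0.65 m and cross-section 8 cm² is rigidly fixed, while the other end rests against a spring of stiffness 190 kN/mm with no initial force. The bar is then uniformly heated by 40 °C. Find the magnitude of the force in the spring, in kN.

Free thermal expansion: δ_free = αΔT L = 12.7×10⁻⁶ × 40 × 650 = 0.3302 mm.
Let P be the compressive force at the spring. The bar shortens elastically by PL/(AE) and the spring compresses by P/k; together these equal δ_free.
P [ L/(AE) + 1/k ] = δ_free → P [ 650/(800×201×10³) + 1/(190×10³) ] = 0.3302.
P = 0.3302 / 9.305×10⁻⁶ = 35480 N.

P ≈ 35.5 kN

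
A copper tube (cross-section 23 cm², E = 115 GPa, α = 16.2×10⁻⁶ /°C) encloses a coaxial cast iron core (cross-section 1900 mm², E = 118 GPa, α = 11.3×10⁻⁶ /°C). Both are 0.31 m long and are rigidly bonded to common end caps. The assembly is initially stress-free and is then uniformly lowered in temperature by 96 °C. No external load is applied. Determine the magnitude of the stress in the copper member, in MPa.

Both members must finish at the same length. With the larger α, the copper tends to over-contract; the plates restrain it, putting the copper in tension and the cast iron in compression. With no external load the two internal forces are equal and opposite, magnitude P.
Equating the net (thermal + elastic) strains gives |α₁ − α₂|·ΔT = P·[1/(A₁E₁) + 1/(A₂E₂)].
|α₁ − α₂|·ΔT = 4.9×10⁻⁶ × 96 = 0.0004704.
1/(A₁E₁) + 1/(A₂E₂) = 1/(2300×115×10³) + 1/(1900×118×10³) = 8.241×10⁻⁹ N⁻¹.
P = 0.0004704 / 8.241×10⁻⁹ = 57080 N = 57.08 kN.
σ_{copper} = P/A₁ = 57080/2300 = 24.82 MPa, tensile.

σ ≈ 24.8 MPa (tensile)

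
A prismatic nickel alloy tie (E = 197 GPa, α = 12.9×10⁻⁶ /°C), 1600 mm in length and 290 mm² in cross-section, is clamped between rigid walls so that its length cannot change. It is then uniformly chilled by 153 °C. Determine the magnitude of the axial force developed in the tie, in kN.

P ≈ 113 kN (tensile)

The ends cannot move, so σ = EαΔT = 197×10³ × 12.9×10⁻⁶ × 153 = 388.8 MPa.
P = AEαΔT = 290 × 197×10³ × 12.9×10⁻⁶ × 153 = 112.8 kN (tensile).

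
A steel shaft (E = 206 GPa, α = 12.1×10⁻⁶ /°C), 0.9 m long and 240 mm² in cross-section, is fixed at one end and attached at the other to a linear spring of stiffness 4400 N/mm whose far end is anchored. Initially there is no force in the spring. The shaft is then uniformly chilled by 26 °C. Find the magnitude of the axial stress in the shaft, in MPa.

The unrestrained thermal change is αΔT L = 12.1×10⁻⁶ × 26 × 900 = 0.2831 mm.
Let P be the tensile force in the spring. The shaft extends elastically by PL/(AE) and the spring stretches by P/k; together these equal δ_free.
P [ L/(AE) + 1/k ] = δ_free → P [ 900/(240×206×10³) + 1/(4400) ] = 0.2831.
P = 0.2831 / 0.0002455 = 1153 N.
σ = P/A = 1153/240 = 4.806 MPa.

σ ≈ 4.81 MPa (tensile)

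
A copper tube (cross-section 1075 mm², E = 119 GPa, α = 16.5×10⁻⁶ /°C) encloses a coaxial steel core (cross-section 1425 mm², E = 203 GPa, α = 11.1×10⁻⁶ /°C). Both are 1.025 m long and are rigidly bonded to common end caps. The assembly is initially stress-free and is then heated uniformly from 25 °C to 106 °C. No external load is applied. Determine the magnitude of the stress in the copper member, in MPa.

Equilibrium of a rigid end plate with no external load gives equal and opposite internal forces ±P in the two members. Since α_{copper} > α_{steel}, heating drives the copper into compression and the steel into tension.
Compatibility of the two members (thermal + elastic change equal): (α₁ − α₂)ΔT = P·[1/(A₁E₁) + 1/(A₂E₂)].
|α₁ − α₂|·ΔT = 5.4×10⁻⁶ × 81 = 0.0004374.
1/(A₁E₁) + 1/(A₂E₂) = 1/(1075×119×10³) + 1/(1425×203×10³) = 1.127×10⁻⁸ N⁻¹.
P = 0.0004374 / 1.127×10⁻⁸ = 38800 N = 38.8 kN.
σ_{copper} = P/A₁ = 38800/1075 = 36.09 MPa, compressive.

σ ≈ 36.1 MPa (compressive)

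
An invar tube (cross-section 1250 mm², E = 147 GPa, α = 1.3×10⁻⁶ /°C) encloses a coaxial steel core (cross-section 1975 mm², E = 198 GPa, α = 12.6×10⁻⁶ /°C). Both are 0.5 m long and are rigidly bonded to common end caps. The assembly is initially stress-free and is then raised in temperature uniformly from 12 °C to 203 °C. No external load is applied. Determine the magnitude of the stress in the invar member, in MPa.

The steel has the larger α, so on heating it would change length more than the invar if both were free. The rigid plates force a common final length, so the steel is put into compression and the invar into tension, with equal and opposite forces P (no external load).
Equating the net (thermal + elastic) strains gives |α₁ − α₂|·ΔT = P·[1/(A₁E₁) + 1/(A₂E₂)].
|α₁ − α₂|·ΔT = 11.3×10⁻⁶ × 191 = 0.002158.
1/(A₁E₁) + 1/(A₂E₂) = 1/(1250×147×10³) + 1/(1975×198×10³) = 7.999×10⁻⁹ N⁻¹.
P = 0.002158 / 7.999×10⁻⁹ = 269800 N = 269.8 kN.
σ_{invar} = P/A₁ = 269800/1250 = 215.8 MPa, tensile.

σ ≈ 216 MPa (tensile)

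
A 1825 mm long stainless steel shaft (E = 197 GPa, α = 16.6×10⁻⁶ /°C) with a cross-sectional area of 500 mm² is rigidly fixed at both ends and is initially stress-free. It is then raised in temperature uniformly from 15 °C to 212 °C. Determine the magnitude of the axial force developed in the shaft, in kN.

P ≈ 322 kN (compressive)

The ends cannot move, so σ = EαΔT = 197×10³ × 16.6×10⁻⁶ × 197 = 644.2 MPa.
Axial force P = σA = 644.2 × 500 = 322100 N = 322.1 kN, compressive.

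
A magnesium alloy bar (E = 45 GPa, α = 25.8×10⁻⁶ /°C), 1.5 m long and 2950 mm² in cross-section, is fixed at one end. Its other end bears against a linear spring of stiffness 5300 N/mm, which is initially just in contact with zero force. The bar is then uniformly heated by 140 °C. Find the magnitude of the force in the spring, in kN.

The unrestrained thermal change is αΔT L = 25.8×10⁻⁶ × 140 × 1500 = 5.418 mm.
Let P be the compressive force at the spring. The bar shortens elastically by PL/(AE) and the spring compresses by P/k; together these equal δ_free.
So P = δ_free / [L/(AE) + 1/k] = 5.418 / [ 1500/(2950×45×10³) + 1/(5300) ].
P = 5.418 / 0.0002 = 27090 N.

P ≈ 27.1 kN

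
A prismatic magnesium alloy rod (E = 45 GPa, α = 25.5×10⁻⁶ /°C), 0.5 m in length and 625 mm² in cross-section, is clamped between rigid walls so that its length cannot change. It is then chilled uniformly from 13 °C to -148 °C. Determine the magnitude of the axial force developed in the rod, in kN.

Full restraint means ε = 0, so the stress is σ = EαΔT = 45×10³ × 25.5×10⁻⁶ × 161 = 184.7 MPa.
P = AEαΔT = 625 × 45×10³ × 25.5×10⁻⁶ × 161 = 115.5 kN (tensile).

P ≈ 115 kN (tensile)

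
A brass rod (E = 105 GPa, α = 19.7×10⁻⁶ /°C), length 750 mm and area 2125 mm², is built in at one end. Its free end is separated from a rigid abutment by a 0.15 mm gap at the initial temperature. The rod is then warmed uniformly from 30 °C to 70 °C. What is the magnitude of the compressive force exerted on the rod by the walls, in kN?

If the wall were absent the rod would grow by αΔT L = 19.7×10⁻⁶ × 40 × 750 = 0.591 mm.
After closing the 0.15 mm clearance, 0.591 − 0.15 = 0.441 mm of expansion remains to be suppressed by the wall.
So σ = E(δ_free − g)/L = 105×10³ × 0.441/750 = 61.74 MPa.
Force on the wall = σA = 61.74 × 2125 mm² = 131.2 kN.

P ≈ 131 kN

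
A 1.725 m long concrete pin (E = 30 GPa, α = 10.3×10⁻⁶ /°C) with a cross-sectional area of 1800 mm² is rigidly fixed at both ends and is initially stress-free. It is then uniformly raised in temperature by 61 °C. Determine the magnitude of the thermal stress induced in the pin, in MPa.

Because both ends are immovable the net strain is zero, and the suppressed thermal strain is αΔT = 10.3×10⁻⁶ × 61 = 628.3×10⁻⁶.
The stress required to suppress this strain is σ = Eε = 30×10³ × 628.3×10⁻⁶ = 18.85 MPa, compressive since the pin is trying to expand.

σ ≈ 18.8 MPa (compressive)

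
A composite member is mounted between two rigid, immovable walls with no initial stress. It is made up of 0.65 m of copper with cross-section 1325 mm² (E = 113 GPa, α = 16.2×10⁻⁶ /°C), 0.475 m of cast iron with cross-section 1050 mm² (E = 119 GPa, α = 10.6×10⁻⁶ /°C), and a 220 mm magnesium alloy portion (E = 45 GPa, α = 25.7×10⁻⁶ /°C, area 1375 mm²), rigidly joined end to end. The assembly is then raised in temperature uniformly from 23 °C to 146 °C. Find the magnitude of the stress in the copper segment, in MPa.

σ ≈ 168 MPa (compressive)

With the walls removed the bar would change length by δ_free = Σ αᵢΔT Lᵢ = 16.2×10⁻⁶×123×650 + 10.6×10⁻⁶×123×475 + 25.7×10⁻⁶×123×220 = 2.61 mm.
The walls prevent any net length change, so an axial force P (same in every segment) develops. Compatibility: P · Σ Lᵢ/(AᵢEᵢ) = δ_free.
The series flexibility is Σ Lᵢ/(AᵢEᵢ) = 650/(1325×113×10³) + 475/(1050×119×10³) + 220/(1375×45×10³) = 1.17×10⁻⁵ mm/N.
P = 2.61 / 1.17×10⁻⁵ = 223100 N = 223.1 kN, compressive.
σ_{copper} = P / A = 223100 / 1325 = 168.4 MPa.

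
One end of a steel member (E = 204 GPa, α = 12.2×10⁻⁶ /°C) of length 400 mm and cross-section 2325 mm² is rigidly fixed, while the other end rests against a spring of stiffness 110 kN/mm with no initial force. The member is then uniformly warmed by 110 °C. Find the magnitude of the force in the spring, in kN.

P ≈ 54 kN

If the spring were absent the member would lengthen by αΔT L = 12.2×10⁻⁶ × 110 × 400 = 0.5368 mm.
Let P be the compressive force at the spring. The member shortens elastically by PL/(AE) and the spring compresses by P/k; together these equal δ_free.
P [ L/(AE) + 1/k ] = δ_free → P [ 400/(2325×204×10³) + 1/(110×10³) ] = 0.5368.
P = 0.5368 / 9.934×10⁻⁶ = 54040 N.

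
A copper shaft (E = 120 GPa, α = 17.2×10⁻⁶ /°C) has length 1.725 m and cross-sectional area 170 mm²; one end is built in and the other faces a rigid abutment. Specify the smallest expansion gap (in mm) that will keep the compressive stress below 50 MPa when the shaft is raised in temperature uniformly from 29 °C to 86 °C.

g ≈ 0.972 mm

With no wall the shaft would lengthen by αΔT L = 17.2×10⁻⁶ × 57 × 1725 = 1.691 mm.
A stress of 50 MPa corresponds to the wall pushing the shaft back by σL/E = 50×1725/(120×10³) = 0.7188 mm.
So the gap has to take up the difference, g_min = δ_free − σL/E = 1.691 − 0.7188 = 0.9724 mm.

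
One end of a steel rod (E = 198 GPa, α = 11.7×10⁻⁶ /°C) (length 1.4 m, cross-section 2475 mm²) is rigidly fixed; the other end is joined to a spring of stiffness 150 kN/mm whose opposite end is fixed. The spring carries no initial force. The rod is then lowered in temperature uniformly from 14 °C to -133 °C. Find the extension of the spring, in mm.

If the spring were absent the rod would shorten by αΔT L = 11.7×10⁻⁶ × 147 × 1400 = 2.408 mm.
With a force P in the spring, the elastic change of the rod is PL/(AE) and that of the spring is P/k; compatibility requires their sum to equal δ_free.
P [ L/(AE) + 1/k ] = δ_free → P [ 1400/(2475×198×10³) + 1/(150×10³) ] = 2.408.
P = 2.408 / 9.524×10⁻⁶ = 252800 N.
Spring extension = P/k = 252800/(150×10³) = 1.686 mm.

δ ≈ 1.69 mm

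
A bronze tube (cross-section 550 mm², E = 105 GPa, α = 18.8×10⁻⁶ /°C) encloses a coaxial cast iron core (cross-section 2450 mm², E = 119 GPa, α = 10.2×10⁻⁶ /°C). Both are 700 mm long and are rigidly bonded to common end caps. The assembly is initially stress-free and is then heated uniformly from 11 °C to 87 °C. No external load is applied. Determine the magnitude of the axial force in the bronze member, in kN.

P ≈ 31.5 kN (compressive in the bronze)

The bronze has the larger α, so on heating it would change length more than the cast iron if both were free. The rigid plates force a common final length, so the bronze is put into compression and the cast iron into tension, with equal and opposite forces P (no external load).
Setting the final lengths equal and cancelling L: (α₁ − α₂)ΔT = P/(A₁E₁) + P/(A₂E₂).
|α₁ − α₂|·ΔT = 8.6×10⁻⁶ × 76 = 0.0006536.
1/(A₁E₁) + 1/(A₂E₂) = 1/(550×105×10³) + 1/(2450×119×10³) = 2.075×10⁻⁸ N⁻¹.
P = 0.0006536 / 2.075×10⁻⁸ = 31500 N = 31.5 kN.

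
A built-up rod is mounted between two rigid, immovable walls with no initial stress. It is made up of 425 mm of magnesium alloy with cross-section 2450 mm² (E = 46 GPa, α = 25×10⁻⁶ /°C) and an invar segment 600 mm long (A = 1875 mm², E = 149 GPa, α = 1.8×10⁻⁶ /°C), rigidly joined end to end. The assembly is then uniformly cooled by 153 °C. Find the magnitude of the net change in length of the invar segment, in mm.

|ΔL| ≈ 0.485 mm

Free thermal contraction of the whole bar: Σ αᵢΔT Lᵢ = 25×10⁻⁶×153×425 + 1.8×10⁻⁶×153×600 = 1.791 mm.
The rigid supports impose zero overall length change; the single axial force P common to all segments must satisfy P Σ Lᵢ/(AᵢEᵢ) = δ_free.
Σ Lᵢ/(AᵢEᵢ) = 425/(2450×46×10³) + 600/(1875×149×10³) = 5.919×10⁻⁶ mm/N.
Hence P = δ_free / Σ(L/AE) = 1.791/5.919×10⁻⁶ = 302.6 kN (tensile).
For the invar segment, free thermal change = 1.8×10⁻⁶×153×600 = 0.1652 mm and elastic change from P = 302600×600/(1875×149×10³) = 0.6498 mm; these oppose, so the net change is 0.485 mm (segment lengthens).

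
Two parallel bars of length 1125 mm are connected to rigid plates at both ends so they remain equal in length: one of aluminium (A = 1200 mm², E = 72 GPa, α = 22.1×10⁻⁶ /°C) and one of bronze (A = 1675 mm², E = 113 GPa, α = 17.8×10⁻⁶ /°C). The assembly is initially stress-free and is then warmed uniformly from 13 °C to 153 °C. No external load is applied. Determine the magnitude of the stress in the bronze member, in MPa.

Equilibrium of a rigid end plate with no external load gives equal and opposite internal forces ±P in the two members. Since α_{aluminium} > α_{bronze}, heating drives the aluminium into compression and the bronze into tension.
Compatibility of the two members (thermal + elastic change equal): (α₁ − α₂)ΔT = P·[1/(A₁E₁) + 1/(A₂E₂)].
|α₁ − α₂|·ΔT = 4.3×10⁻⁶ × 140 = 0.000602.
1/(A₁E₁) + 1/(A₂E₂) = 1/(1200×72×10³) + 1/(1675×113×10³) = 1.686×10⁻⁸ N⁻¹.
P = 0.000602 / 1.686×10⁻⁸ = 35710 N = 35.71 kN.
σ_{bronze} = P/A₂ = 35710/1675 = 21.32 MPa, tensile.

σ ≈ 21.3 MPa (tensile)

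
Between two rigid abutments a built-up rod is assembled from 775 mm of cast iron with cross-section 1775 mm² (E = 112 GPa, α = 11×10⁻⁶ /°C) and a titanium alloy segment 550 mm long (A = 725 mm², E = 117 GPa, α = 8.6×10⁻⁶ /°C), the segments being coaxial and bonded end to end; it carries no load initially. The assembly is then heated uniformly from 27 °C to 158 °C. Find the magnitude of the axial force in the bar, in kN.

P ≈ 167 kN (compressive)

Free thermal expansion of the whole bar: Σ αᵢΔT Lᵢ = 11×10⁻⁶×131×775 + 8.6×10⁻⁶×131×550 = 1.736 mm.
Since the ends are fixed, an axial force P builds up, equal in every segment, with P · Σ Lᵢ/(AᵢEᵢ) = δ_free.
Σ Lᵢ/(AᵢEᵢ) = 775/(1775×112×10³) + 550/(725×117×10³) = 1.038×10⁻⁵ mm/N.
P = 1.736 / 1.038×10⁻⁵ = 167200 N = 167.2 kN, compressive.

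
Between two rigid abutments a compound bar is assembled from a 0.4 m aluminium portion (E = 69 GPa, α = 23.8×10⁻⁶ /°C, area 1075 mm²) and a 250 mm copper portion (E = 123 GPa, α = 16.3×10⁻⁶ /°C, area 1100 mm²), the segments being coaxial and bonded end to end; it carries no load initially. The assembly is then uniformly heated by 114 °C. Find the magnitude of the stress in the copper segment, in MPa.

Free thermal expansion of the whole bar: Σ αᵢΔT Lᵢ = 23.8×10⁻⁶×114×400 + 16.3×10⁻⁶×114×250 = 1.55 mm.
The walls prevent any net length change, so an axial force P (same in every segment) develops. Compatibility: P · Σ Lᵢ/(AᵢEᵢ) = δ_free.
The series flexibility is Σ Lᵢ/(AᵢEᵢ) = 400/(1075×69×10³) + 250/(1100×123×10³) = 7.24×10⁻⁶ mm/N.
Hence P = δ_free / Σ(L/AE) = 1.55/7.24×10⁻⁶ = 214.1 kN (compressive).
σ_{copper} = P / A = 214100 / 1100 = 194.6 MPa.

σ ≈ 195 MPa (compressive)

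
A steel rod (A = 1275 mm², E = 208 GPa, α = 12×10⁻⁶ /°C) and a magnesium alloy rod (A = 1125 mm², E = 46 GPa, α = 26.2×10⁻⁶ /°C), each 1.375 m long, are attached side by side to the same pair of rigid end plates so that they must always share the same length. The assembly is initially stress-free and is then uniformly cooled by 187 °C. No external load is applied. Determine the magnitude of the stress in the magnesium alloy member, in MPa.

Equilibrium of a rigid end plate with no external load gives equal and opposite internal forces ±P in the two members. Since α_{magnesium alloy} > α_{steel}, cooling drives the magnesium alloy into tension and the steel into compression.
Setting the final lengths equal and cancelling L: (α₁ − α₂)ΔT = P/(A₁E₁) + P/(A₂E₂).
|α₁ − α₂|·ΔT = 14.2×10⁻⁶ × 187 = 0.002655.
1/(A₁E₁) + 1/(A₂E₂) = 1/(1275×208×10³) + 1/(1125×46×10³) = 2.309×10⁻⁸ N⁻¹.
P = 0.002655 / 2.309×10⁻⁸ = 115000 N = 115 kN.
σ_{magnesium alloy} = P/A₂ = 115000/1125 = 102.2 MPa, tensile.

σ ≈ 102 MPa (tensile)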